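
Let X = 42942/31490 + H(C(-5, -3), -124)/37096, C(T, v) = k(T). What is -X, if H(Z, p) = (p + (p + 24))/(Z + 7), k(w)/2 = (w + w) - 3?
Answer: -1892100373/1387181735 ≈ -1.3640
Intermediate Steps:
k(w) = -6 + 4*w (k(w) = 2*((w + w) - 3) = 2*(2*w - 3) = 2*(-3 + 2*w) = -6 + 4*w)
C(T, v) = -6 + 4*T
H(Z, p) = (24 + 2*p)/(7 + Z) (H(Z, p) = (p + (24 + p))/(7 + Z) = (24 + 2*p)/(7 + Z))
X = 1892100373/1387181735 (X = 42942/31490 + (2*(12 - 124)/(7 + (-6 + 4*(-5))))/37096 = 42942*(1/31490) + (2*(-112)/(7 + (-6 - 20)))*(1/37096) = 21471/15745 + (2*(-112)/(7 - 26))*(1/37096) = 21471/15745 + (2*(-112)/(-19))*(1/37096) = 21471/15745 + (2*(-1/19)*(-112))*(1/37096) = 21471/15745 + (224/19)*(1/37096) = 21471/15745 + 28/88103 = 1892100373/1387181735 ≈ 1.3640)
-X = -1*1892100373/1387181735 = -1892100373/1387181735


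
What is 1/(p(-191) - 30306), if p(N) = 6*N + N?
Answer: -1/31643 ≈ -3.1603e-5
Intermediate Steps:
p(N) = 7*N
1/(p(-191) - 30306) = 1/(7*(-191) - 30306) = 1/(-1337 - 30306) = 1/(-31643) = -1/31643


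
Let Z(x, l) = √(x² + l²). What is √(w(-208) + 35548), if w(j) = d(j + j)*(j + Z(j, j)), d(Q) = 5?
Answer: 2*√(8627 + 260*√2) ≈ 189.68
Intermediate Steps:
Z(x, l) = √(l² + x²)
w(j) = 5*j + 5*√2*√(j²) (w(j) = 5*(j + √(j² + j²)) = 5*(j + √(2*j²)) = 5*(j + √2*√(j²)) = 5*j + 5*√2*√(j²))
√(w(-208) + 35548) = √((5*(-208) + 5*√2*√((-208)²)) + 35548) = √((-1040 + 5*√2*√43264) + 35548) = √((-1040 + 5*√2*208) + 35548) = √((-1040 + 1040*√2) + 35548) = √(34508 + 1040*√2)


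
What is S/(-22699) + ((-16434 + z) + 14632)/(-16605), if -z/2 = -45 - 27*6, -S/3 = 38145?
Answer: 1931699387/376916895 ≈ 5.1250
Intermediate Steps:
S = -114435 (S = -3*38145 = -114435)
z = 414 (z = -2*(-45 - 27*6) = -2*(-45 - 162) = -2*(-207) = 414)
S/(-22699) + ((-16434 + z) + 14632)/(-16605) = -114435/(-22699) + ((-16434 + 414) + 14632)/(-16605) = -114435*(-1/22699) + (-16020 + 14632)*(-1/16605) = 114435/22699 - 1388*(-1/16605) = 114435/22699 + 1388/16605 = 1931699387/376916895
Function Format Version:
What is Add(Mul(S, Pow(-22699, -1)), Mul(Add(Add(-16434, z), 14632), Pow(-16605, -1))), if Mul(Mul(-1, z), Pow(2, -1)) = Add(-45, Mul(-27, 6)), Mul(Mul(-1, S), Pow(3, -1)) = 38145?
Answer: Rational(1931699387, 376916895) ≈ 5.1250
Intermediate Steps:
S = -114435 (S = Mul(-3, 38145) = -114435)
z = 414 (z = Mul(-2, Add(-45, Mul(-27, 6))) = Mul(-2, Add(-45, -162)) = Mul(-2, -207) = 414)
Add(Mul(S, Pow(-22699, -1)), Mul(Add(Add(-16434, z), 14632), Pow(-16605, -1))) = Add(Mul(-114435, Pow(-22699, -1)), Mul(Add(Add(-16434, 414), 14632), Pow(-16605, -1))) = Add(Mul(-114435, Rational(-1, 22699)), Mul(Add(-16020, 14632), Rational(-1, 16605))) = Add(Rational(114435, 22699), Mul(-1388, Rational(-1, 16605))) = Add(Rational(114435, 22699), Rational(1388, 16605)) = Rational(1931699387, 376916895)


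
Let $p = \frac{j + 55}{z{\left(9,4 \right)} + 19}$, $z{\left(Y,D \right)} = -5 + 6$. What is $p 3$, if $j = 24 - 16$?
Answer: $\frac{189}{20} \approx 9.45$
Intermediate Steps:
$z{\left(Y,D \right)} = 1$
$j = 8$ ($j = 24 - 16 = 8$)
$p = \frac{63}{20}$ ($p = \frac{8 + 55}{1 + 19} = \frac{63}{20} \approx 3.15$)
$p 3 = \frac{63}{20} \cdot 3 = \frac{189}{20}$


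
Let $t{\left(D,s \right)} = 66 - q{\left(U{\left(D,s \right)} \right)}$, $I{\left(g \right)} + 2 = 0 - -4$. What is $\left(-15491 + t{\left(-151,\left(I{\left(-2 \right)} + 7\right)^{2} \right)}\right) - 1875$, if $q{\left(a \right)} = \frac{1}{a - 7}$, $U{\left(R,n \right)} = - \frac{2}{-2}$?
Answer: $- \frac{103799}{6} \approx -17300.0$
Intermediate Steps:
$U{\left(R,n \right)} = 1$ ($U{\left(R,n \right)} = \left(-2\right) \left(- \frac{1}{2}\right) = 1$)
$I{\left(g \right)} = 2$ ($I{\left(g \right)} = -2 + \left(0 - -4\right) = -2 + \left(0 + 4\right) = -2 + 4 = 2$)
$q{\left(a \right)} = \frac{1}{-7 + a}$
$t{\left(D,s \right)} = \frac{397}{6}$ ($t{\left(D,s \right)} = 66 - \frac{1}{-7 + 1} = 66 - \frac{1}{-6} = 66 - - \frac{1}{6} = 66 + \frac{1}{6} = \frac{397}{6}$)
$\left(-15491 + t{\left(-151,\left(I{\left(-2 \right)} + 7\right)^{2} \right)}\right) - 1875 = \left(-15491 + \frac{397}{6}\right) - 1875 = - \frac{92549}{6} - 1875 = - \frac{103799}{6}$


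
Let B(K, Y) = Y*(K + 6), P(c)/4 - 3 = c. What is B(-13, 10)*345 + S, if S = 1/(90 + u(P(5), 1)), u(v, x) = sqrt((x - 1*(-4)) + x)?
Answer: -32578335/1349 - sqrt(6)/8094 ≈ -24150.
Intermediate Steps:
P(c) = 12 + 4*c
B(K, Y) = Y*(6 + K)
u(v, x) = sqrt(4 + 2*x) (u(v, x) = sqrt((x + 4) + x) = sqrt((4 + x) + x) = sqrt(4 + 2*x))
S = 1/(90 + sqrt(6)) (S = 1/(90 + sqrt(4 + 2*1)) = 1/(90 + sqrt(4 + 2)) = 1/(90 + sqrt(6)) ≈ 0.010817)
B(-13, 10)*345 + S = (10*(6 - 13))*345 + (15/1349 - sqrt(6)/8094) = (10*(-7))*345 + (15/1349 - sqrt(6)/8094) = -70*345 + (15/1349 - sqrt(6)/8094) = -24150 + (15/1349 - sqrt(6)/8094) = -32578335/1349 - sqrt(6)/8094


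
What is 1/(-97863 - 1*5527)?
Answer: -1/103390 ≈ -9.6721e-6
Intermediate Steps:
1/(-97863 - 1*5527) = 1/(-97863 - 5527) = 1/(-103390) = -1/103390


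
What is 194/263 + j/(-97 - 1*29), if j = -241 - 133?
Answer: 61403/16569 ≈ 3.7059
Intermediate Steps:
j = -374
194/263 + j/(-97 - 1*29) = 194/263 - 374/(-97 - 1*29) = 194*(1/263) - 374/(-97 - 29) = 194/263 - 374/(-126) = 194/263 - 374*(-1/126) = 194/263 + 187/63 = 61403/16569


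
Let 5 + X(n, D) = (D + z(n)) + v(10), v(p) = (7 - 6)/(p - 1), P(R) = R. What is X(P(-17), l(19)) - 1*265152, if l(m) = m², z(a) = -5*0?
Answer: -2383163/9 ≈ -2.6480e+5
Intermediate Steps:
z(a) = 0
v(p) = 1/(-1 + p)
X(n, D) = -44/9 + D (X(n, D) = -5 + ((D + 0) + 1/(-1 + 10)) = -5 + (D + 1/9) = -5 + (D + ⅑) = -5 + (⅑ + D) = -44/9 + D)
X(P(-17), l(19)) - 1*265152 = (-44/9 + 19²) - 1*265152 = (-44/9 + 361) - 265152 = 3205/9 - 265152 = -2383163/9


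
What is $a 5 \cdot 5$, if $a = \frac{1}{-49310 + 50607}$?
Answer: $\frac{25}{1297} \approx 0.019275$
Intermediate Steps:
$a = \frac{1}{1297} \approx 0.00077101$
$a 5 \cdot 5 = \frac{5 \cdot 5}{1297} = \frac{1}{1297} \cdot 25 = \frac{25}{1297}$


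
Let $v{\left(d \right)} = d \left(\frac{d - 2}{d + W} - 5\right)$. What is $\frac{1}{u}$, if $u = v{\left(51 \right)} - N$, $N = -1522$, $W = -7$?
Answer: $\frac{44}{58247} \approx 0.0007554$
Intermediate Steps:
$v{\left(d \right)} = d \left(-5 + \frac{-2 + d}{-7 + d}\right)$ ($v{\left(d \right)} = d \left(\frac{d - 2}{d - 7} - 5\right) = d \left(\frac{-2 + d}{-7 + d} - 5\right) = d \left(-5 + \frac{-2 + d}{-7 + d}\right)$)
$u = \frac{58247}{44}$ ($u = \frac{51 \left(33 - 204\right)}{-7 + 51} - -1522 = \frac{51 \left(33 - 204\right)}{44} + 1522 = 51 \cdot \frac{1}{44} \left(-171\right) + 1522 = - \frac{8721}{44} + 1522 = \frac{58247}{44} \approx 1323.8$)
$\frac{1}{u} = \frac{1}{\frac{58247}{44}} = \frac{44}{58247}$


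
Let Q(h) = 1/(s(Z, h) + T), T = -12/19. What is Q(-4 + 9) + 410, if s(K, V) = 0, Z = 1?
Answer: 4901/12 ≈ 408.42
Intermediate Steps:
T = -12/19 (T = -12*1/19 = -12/19 ≈ -0.63158)
Q(h) = -19/12 (Q(h) = 1/(0 - 12/19) = 1/(-12/19) = -19/12)
Q(-4 + 9) + 410 = -19/12 + 410 = 4901/12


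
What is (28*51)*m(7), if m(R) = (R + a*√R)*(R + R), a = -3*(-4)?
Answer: 139944 + 239904*√7 ≈ 7.7467e+5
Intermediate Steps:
a = 12
m(R) = 2*R*(R + 12*√R) (m(R) = (R + 12*√R)*(R + R) = (R + 12*√R)*(2*R) = 2*R*(R + 12*√R))
(28*51)*m(7) = (28*51)*(2*7² + 24*7^(3/2)) = 1428*(2*49 + 24*(7*√7)) = 1428*(98 + 168*√7) = 139944 + 239904*√7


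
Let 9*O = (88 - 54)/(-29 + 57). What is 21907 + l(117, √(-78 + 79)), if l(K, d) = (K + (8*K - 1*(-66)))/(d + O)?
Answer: 3273695/143 ≈ 22893.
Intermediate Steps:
O = 17/126 (O = ((88 - 54)/(-29 + 57))/9 = (34/28)/9 = (34*(1/28))/9 = (⅑)*(17/14) = 17/126 ≈ 0.13492)
l(K, d) = (66 + 9*K)/(17/126 + d) (l(K, d) = (K + (8*K - 1*(-66)))/(d + 17/126) = (K + (8*K + 66))/(17/126 + d) = (K + (66 + 8*K))/(17/126 + d) = (66 + 9*K)/(17/126 + d))
21907 + l(117, √(-78 + 79)) = 21907 + 378*(22 + 3*117)/(17 + 126*√(-78 + 79)) = 21907 + 378*(22 + 351)/(17 + 126*√1) = 21907 + 378*373/(17 + 126*1) = 21907 + 378*373/(17 + 126) = 21907 + 378*373/143 = 21907 + 378*(1/143)*373 = 21907 + 140994/143 = 3273695/143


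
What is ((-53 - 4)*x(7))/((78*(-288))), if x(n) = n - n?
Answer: 0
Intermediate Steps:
x(n) = 0
((-53 - 4)*x(7))/((78*(-288))) = ((-53 - 4)*0)/((78*(-288))) = -57*0/(-22464) = 0*(-1/22464) = 0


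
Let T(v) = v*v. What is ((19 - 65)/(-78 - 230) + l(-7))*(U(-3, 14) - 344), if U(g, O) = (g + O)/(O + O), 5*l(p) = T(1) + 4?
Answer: -1702917/4312 ≈ -394.93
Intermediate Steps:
T(v) = v**2
l(p) = 1 (l(p) = (1**2 + 4)/5 = (1 + 4)/5 = (1/5)*5 = 1)
U(g, O) = (O + g)/(2*O) (U(g, O) = (O + g)/((2*O)) = (O + g)*(1/(2*O)) = (O + g)/(2*O))
((19 - 65)/(-78 - 230) + l(-7))*(U(-3, 14) - 344) = ((19 - 65)/(-78 - 230) + 1)*((1/2)*(14 - 3)/14 - 344) = (-46/(-308) + 1)*((1/2)*(1/14)*11 - 344) = (-46*(-1/308) + 1)*(11/28 - 344) = (23/154 + 1)*(-9621/28) = (177/154)*(-9621/28) = -1702917/4312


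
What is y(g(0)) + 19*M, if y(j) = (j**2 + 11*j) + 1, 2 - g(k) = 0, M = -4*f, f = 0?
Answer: 27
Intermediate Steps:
M = 0 (M = -4*0 = 0)
g(k) = 2 (g(k) = 2 - 1*0 = 2 + 0 = 2)
y(j) = 1 + j**2 + 11*j
y(g(0)) + 19*M = (1 + 2**2 + 11*2) + 19*0 = (1 + 4 + 22) + 0 = 27 + 0 = 27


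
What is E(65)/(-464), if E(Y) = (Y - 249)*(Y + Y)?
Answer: 1495/29 ≈ 51.552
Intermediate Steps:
E(Y) = 2*Y*(-249 + Y) (E(Y) = (-249 + Y)*(2*Y) = 2*Y*(-249 + Y))
E(65)/(-464) = (2*65*(-249 + 65))/(-464) = (2*65*(-184))*(-1/464) = -23920*(-1/464) = 1495/29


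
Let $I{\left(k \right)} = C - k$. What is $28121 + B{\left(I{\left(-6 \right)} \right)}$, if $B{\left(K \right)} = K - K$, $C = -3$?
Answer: $28121$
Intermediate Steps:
$I{\left(k \right)} = -3 - k$
$B{\left(K \right)} = 0$
$28121 + B{\left(I{\left(-6 \right)} \right)} = 28121 + 0 = 28121$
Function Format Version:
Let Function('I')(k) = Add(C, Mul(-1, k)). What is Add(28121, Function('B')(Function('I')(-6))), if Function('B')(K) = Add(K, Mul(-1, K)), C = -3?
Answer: 28121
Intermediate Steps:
Function('I')(k) = Add(-3, Mul(-1, k))
Function('B')(K) = 0
Add(28121, Function('B')(Function('I')(-6))) = Add(28121, 0) = 28121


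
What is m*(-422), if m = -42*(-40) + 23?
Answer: -718666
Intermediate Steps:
m = 1703 (m = 1680 + 23 = 1703)
m*(-422) = 1703*(-422) = -718666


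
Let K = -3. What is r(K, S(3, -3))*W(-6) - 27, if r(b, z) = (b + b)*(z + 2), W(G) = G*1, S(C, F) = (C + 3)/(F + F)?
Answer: 9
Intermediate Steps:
S(C, F) = (3 + C)/(2*F) (S(C, F) = (3 + C)/((2*F)) = (3 + C)*(1/(2*F)) = (3 + C)/(2*F))
W(G) = G
r(b, z) = 2*b*(2 + z) (r(b, z) = (2*b)*(2 + z) = 2*b*(2 + z))
r(K, S(3, -3))*W(-6) - 27 = (2*(-3)*(2 + (1/2)*(3 + 3)/(-3)))*(-6) - 27 = (2*(-3)*(2 + (1/2)*(-1/3)*6))*(-6) - 27 = (2*(-3)*(2 - 1))*(-6) - 27 = (2*(-3)*1)*(-6) - 27 = -6*(-6) - 27 = 36 - 27 = 9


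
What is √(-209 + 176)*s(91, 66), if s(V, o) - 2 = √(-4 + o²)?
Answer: 2*I*(√33 + 8*√561) ≈ 390.46*I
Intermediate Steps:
s(V, o) = 2 + √(-4 + o²)
√(-209 + 176)*s(91, 66) = √(-209 + 176)*(2 + √(-4 + 66²)) = √(-33)*(2 + √(-4 + 4356)) = (I*√33)*(2 + √4352) = (I*√33)*(2 + 16*√17) = I*√33*(2 + 16*√17)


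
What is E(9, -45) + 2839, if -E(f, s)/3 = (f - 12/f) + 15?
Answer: 2771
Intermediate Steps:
E(f, s) = -45 - 3*f + 36/f (E(f, s) = -3*((f - 12/f) + 15) = -3*(15 + f - 12/f) = -45 - 3*f + 36/f)
E(9, -45) + 2839 = (-45 - 3*9 + 36/9) + 2839 = (-45 - 27 + 36*(⅑)) + 2839 = (-45 - 27 + 4) + 2839 = -68 + 2839 = 2771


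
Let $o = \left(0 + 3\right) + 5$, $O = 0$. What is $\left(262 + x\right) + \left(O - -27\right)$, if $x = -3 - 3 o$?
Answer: $262$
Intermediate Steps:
$o = 8$ ($o = 3 + 5 = 8$)
$x = -27$ ($x = -3 - 24 = -27$)
$\left(262 + x\right) + \left(O - -27\right) = \left(262 - 27\right) + \left(0 - -27\right) = 235 + \left(0 + 27\right) = 235 + 27 = 262$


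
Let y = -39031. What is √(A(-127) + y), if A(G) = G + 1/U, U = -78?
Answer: 5*I*√9529494/78 ≈ 197.88*I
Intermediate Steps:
A(G) = -1/78 + G (A(G) = G + 1/(-78) = G - 1/78 = -1/78 + G)
√(A(-127) + y) = √((-1/78 - 127) - 39031) = √(-9907/78 - 39031) = √(-3054325/78) = 5*I*√9529494/78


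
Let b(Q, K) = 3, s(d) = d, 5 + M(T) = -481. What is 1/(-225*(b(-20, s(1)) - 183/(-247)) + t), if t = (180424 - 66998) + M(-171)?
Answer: 247/27688280 ≈ 8.9207e-6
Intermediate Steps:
M(T) = -486 (M(T) = -5 - 481 = -486)
t = 112940 (t = (180424 - 66998) - 486 = 113426 - 486 = 112940)
1/(-225*(b(-20, s(1)) - 183/(-247)) + t) = 1/(-225*(3 - 183/(-247)) + 112940) = 1/(-225*(3 - 183*(-1/247)) + 112940) = 1/(-225*(3 + 183/247) + 112940) = 1/(-225*924/247 + 112940) = 1/(-207900/247 + 112940) = 1/(27688280/247) = 247/27688280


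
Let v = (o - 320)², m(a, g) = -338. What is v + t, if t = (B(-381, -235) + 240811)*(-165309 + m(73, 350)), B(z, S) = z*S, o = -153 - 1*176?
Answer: -54720402661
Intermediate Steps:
o = -329 (o = -153 - 176 = -329)
B(z, S) = S*z
v = 421201 (v = (-329 - 320)² = (-649)² = 421201)
t = -54720823862 (t = (-235*(-381) + 240811)*(-165309 - 338) = (89535 + 240811)*(-165647) = 330346*(-165647) = -54720823862)
v + t = 421201 - 54720823862 = -54720402661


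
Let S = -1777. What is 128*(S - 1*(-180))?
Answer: -204416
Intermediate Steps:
128*(S - 1*(-180)) = 128*(-1777 - 1*(-180)) = 128*(-1777 + 180) = 128*(-1597) = -204416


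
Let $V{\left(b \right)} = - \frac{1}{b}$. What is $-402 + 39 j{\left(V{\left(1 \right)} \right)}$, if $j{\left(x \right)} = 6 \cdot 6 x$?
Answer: $-1806$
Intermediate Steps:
$j{\left(x \right)} = 36 x$
$-402 + 39 j{\left(V{\left(1 \right)} \right)} = -402 + 39 \cdot 36 \left(- 1^{-1}\right) = -402 + 39 \cdot 36 \left(\left(-1\right) 1\right) = -402 + 39 \cdot 36 \left(-1\right) = -402 + 39 \left(-36\right) = -402 - 1404 = -1806$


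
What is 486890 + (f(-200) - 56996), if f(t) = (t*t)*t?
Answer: -7570106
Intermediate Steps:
f(t) = t³ (f(t) = t²*t = t³)
486890 + (f(-200) - 56996) = 486890 + ((-200)³ - 56996) = 486890 + (-8000000 - 56996) = 486890 - 8056996 = -7570106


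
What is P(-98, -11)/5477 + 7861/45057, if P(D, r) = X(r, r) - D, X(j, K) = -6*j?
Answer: 50444045/246777189 ≈ 0.20441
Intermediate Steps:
P(D, r) = -D - 6*r (P(D, r) = -6*r - D = -D - 6*r)
P(-98, -11)/5477 + 7861/45057 = (-1*(-98) - 6*(-11))/5477 + 7861/45057 = (98 + 66)*(1/5477) + 7861*(1/45057) = 164*(1/5477) + 7861/45057 = 164/5477 + 7861/45057 = 50444045/246777189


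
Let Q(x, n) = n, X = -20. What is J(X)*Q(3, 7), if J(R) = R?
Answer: -140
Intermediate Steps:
J(X)*Q(3, 7) = -20*7 = -140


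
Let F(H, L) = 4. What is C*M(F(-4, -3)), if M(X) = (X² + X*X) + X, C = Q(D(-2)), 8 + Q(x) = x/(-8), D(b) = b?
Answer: -279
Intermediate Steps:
Q(x) = -8 - x/8 (Q(x) = -8 + x/(-8) = -8 + x*(-⅛) = -8 - x/8)
C = -31/4 (C = -8 - ⅛*(-2) = -8 + ¼ = -31/4 ≈ -7.7500)
M(X) = X + 2*X² (M(X) = (X² + X²) + X = 2*X² + X = X + 2*X²)
C*M(F(-4, -3)) = -31*(1 + 2*4) = -31*(1 + 8) = -31*9 = -31/4*36 = -279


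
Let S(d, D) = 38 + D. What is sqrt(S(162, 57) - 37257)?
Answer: I*sqrt(37162) ≈ 192.77*I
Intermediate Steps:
sqrt(S(162, 57) - 37257) = sqrt((38 + 57) - 37257) = sqrt(95 - 37257) = sqrt(-37162) = I*sqrt(37162)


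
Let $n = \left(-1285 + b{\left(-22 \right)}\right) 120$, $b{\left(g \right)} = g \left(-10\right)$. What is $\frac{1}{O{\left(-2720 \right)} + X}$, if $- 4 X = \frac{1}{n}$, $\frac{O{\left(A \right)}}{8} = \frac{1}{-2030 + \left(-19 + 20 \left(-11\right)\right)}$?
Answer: $- \frac{1159912800}{4087331} \approx -283.78$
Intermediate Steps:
$b{\left(g \right)} = - 10 g$
$O{\left(A \right)} = - \frac{8}{2269}$ ($O{\left(A \right)} = \frac{8}{-2030 + \left(-19 + 20 \left(-11\right)\right)} = \frac{8}{-2030 - 239} = \frac{8}{-2269} = 8 \left(- \frac{1}{2269}\right) = - \frac{8}{2269}$)
$n = -127800$ ($n = \left(-1285 - -220\right) 120 = \left(-1285 + 220\right) 120 = \left(-1065\right) 120 = -127800$)
$X = \frac{1}{511200}$ ($X = - \frac{1}{4 \left(-127800\right)} = \left(- \frac{1}{4}\right) \left(- \frac{1}{127800}\right) = \frac{1}{511200} \approx 1.9562 \cdot 10^{-6}$)
$\frac{1}{O{\left(-2720 \right)} + X} = \frac{1}{- \frac{8}{2269} + \frac{1}{511200}} = \frac{1}{- \frac{4087331}{1159912800}} = - \frac{1159912800}{4087331}$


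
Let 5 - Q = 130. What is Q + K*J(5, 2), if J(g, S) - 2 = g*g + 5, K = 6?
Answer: 67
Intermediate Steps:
Q = -125 (Q = 5 - 1*130 = 5 - 130 = -125)
J(g, S) = 7 + g² (J(g, S) = 2 + (g*g + 5) = 2 + (g² + 5) = 2 + (5 + g²) = 7 + g²)
Q + K*J(5, 2) = -125 + 6*(7 + 5²) = -125 + 6*(7 + 25) = -125 + 6*32 = -125 + 192 = 67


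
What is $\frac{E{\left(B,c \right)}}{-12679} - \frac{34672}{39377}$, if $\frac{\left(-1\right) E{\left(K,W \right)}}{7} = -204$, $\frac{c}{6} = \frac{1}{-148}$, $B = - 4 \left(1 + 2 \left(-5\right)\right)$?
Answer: $- \frac{495836644}{499260983} \approx -0.99314$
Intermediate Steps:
$B = 36$ ($B = - 4 \left(1 - 10\right) = \left(-4\right) \left(-9\right) = 36$)
$c = - \frac{3}{74}$ ($c = \frac{6}{-148} = 6 \left(- \frac{1}{148}\right) = - \frac{3}{74} \approx -0.040541$)
$E{\left(K,W \right)} = 1428$ ($E{\left(K,W \right)} = \left(-7\right) \left(-204\right) = 1428$)
$\frac{E{\left(B,c \right)}}{-12679} - \frac{34672}{39377} = \frac{1428}{-12679} - \frac{34672}{39377} = 1428 \left(- \frac{1}{12679}\right) - \frac{34672}{39377} = - \frac{1428}{12679} - \frac{34672}{39377} = - \frac{495836644}{499260983}$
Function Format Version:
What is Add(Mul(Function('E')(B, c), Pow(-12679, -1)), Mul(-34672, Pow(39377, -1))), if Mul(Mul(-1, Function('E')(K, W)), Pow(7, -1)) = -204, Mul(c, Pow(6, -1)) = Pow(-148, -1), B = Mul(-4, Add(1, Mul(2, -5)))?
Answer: Rational(-495836644, 499260983) ≈ -0.99314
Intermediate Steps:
B = 36 (B = Mul(-4, Add(1, -10)) = Mul(-4, -9) = 36)
c = Rational(-3, 74) (c = Mul(6, Pow(-148, -1)) = Mul(6, Rational(-1, 148)) = Rational(-3, 74) ≈ -0.040541)
Function('E')(K, W) = 1428 (Function('E')(K, W) = Mul(-7, -204) = 1428)
Add(Mul(Function('E')(B, c), Pow(-12679, -1)), Mul(-34672, Pow(39377, -1))) = Add(Mul(1428, Pow(-12679, -1)), Mul(-34672, Pow(39377, -1))) = Add(Mul(1428, Rational(-1, 12679)), Mul(-34672, Rational(1, 39377))) = Add(Rational(-1428, 12679), Rational(-34672, 39377)) = Rational(-495836644, 499260983)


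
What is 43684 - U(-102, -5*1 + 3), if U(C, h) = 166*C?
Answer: 60616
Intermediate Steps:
43684 - U(-102, -5*1 + 3) = 43684 - 166*(-102) = 43684 - 1*(-16932) = 43684 + 16932 = 60616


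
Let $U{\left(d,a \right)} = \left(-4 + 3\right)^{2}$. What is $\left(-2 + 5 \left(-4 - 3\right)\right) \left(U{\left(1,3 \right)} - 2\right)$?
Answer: $37$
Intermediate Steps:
$U{\left(d,a \right)} = 1$ ($U{\left(d,a \right)} = \left(-1\right)^{2} = 1$)
$\left(-2 + 5 \left(-4 - 3\right)\right) \left(U{\left(1,3 \right)} - 2\right) = \left(-2 + 5 \left(-4 - 3\right)\right) \left(1 - 2\right) = \left(-2 + 5 \left(-7\right)\right) \left(-1\right) = \left(-2 - 35\right) \left(-1\right) = \left(-37\right) \left(-1\right) = 37$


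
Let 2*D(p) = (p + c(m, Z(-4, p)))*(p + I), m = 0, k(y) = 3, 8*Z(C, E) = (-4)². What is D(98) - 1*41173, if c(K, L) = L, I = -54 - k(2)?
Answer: -39123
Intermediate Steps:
Z(C, E) = 2 (Z(C, E) = (⅛)*(-4)² = (⅛)*16 = 2)
I = -57 (I = -54 - 1*3 = -54 - 3 = -57)
D(p) = (-57 + p)*(2 + p)/2 (D(p) = ((p + 2)*(p - 57))/2 = ((2 + p)*(-57 + p))/2 = ((-57 + p)*(2 + p))/2 = (-57 + p)*(2 + p)/2)
D(98) - 1*41173 = (-57 + (½)*98² - 55/2*98) - 1*41173 = (-57 + (½)*9604 - 2695) - 41173 = (-57 + 4802 - 2695) - 41173 = 2050 - 41173 = -39123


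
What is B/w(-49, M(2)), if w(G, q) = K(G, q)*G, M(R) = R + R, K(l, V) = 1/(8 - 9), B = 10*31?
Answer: 310/49 ≈ 6.3265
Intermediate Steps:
B = 310
K(l, V) = -1 (K(l, V) = 1/(-1) = -1)
M(R) = 2*R
w(G, q) = -G
B/w(-49, M(2)) = 310/((-1*(-49))) = 310/49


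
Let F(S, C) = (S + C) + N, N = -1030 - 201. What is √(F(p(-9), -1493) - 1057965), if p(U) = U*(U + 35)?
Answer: I*√1060923 ≈ 1030.0*I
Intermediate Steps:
N = -1231
p(U) = U*(35 + U)
F(S, C) = -1231 + C + S (F(S, C) = (S + C) - 1231 = (C + S) - 1231 = -1231 + C + S)
√(F(p(-9), -1493) - 1057965) = √((-1231 - 1493 - 9*(35 - 9)) - 1057965) = √((-1231 - 1493 - 9*26) - 1057965) = √((-1231 - 1493 - 234) - 1057965) = √(-2958 - 1057965) = √(-1060923) = I*√1060923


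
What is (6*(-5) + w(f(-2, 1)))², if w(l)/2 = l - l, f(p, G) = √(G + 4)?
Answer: 900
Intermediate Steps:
f(p, G) = √(4 + G)
w(l) = 0 (w(l) = 2*(l - l) = 2*0 = 0)
(6*(-5) + w(f(-2, 1)))² = (6*(-5) + 0)² = (-30 + 0)² = (-30)² = 900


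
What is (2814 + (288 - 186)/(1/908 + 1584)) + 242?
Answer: 4395454904/1438273 ≈ 3056.1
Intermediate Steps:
(2814 + (288 - 186)/(1/908 + 1584)) + 242 = (2814 + 102/(1/908 + 1584)) + 242 = (2814 + 102/(1438273/908)) + 242 = (2814 + 102*(908/1438273)) + 242 = (2814 + 92616/1438273) + 242 = 4047392838/1438273 + 242 = 4395454904/1438273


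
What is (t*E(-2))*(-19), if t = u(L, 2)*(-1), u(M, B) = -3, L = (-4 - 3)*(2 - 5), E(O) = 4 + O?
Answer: -114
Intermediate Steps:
L = 21 (L = -7*(-3) = 21)
t = 3 (t = -3*(-1) = 3)
(t*E(-2))*(-19) = (3*(4 - 2))*(-19) = (3*2)*(-19) = 6*(-19) = -114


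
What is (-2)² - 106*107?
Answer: -11338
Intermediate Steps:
(-2)² - 106*107 = 4 - 11342 = -11338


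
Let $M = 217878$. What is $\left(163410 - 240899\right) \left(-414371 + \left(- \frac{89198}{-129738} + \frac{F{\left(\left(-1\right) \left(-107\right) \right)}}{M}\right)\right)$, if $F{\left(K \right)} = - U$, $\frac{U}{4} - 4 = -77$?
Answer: $\frac{75635907226850786138}{2355587997} \approx 3.2109 \cdot 10^{10}$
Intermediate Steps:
$U = -292$ ($U = 16 + 4 \left(-77\right) = 16 - 308 = -292$)
$F{\left(K \right)} = 292$ ($F{\left(K \right)} = \left(-1\right) \left(-292\right) = 292$)
$\left(163410 - 240899\right) \left(-414371 + \left(- \frac{89198}{-129738} + \frac{F{\left(\left(-1\right) \left(-107\right) \right)}}{M}\right)\right) = \left(163410 - 240899\right) \left(-414371 + \left(- \frac{89198}{-129738} + \frac{292}{217878}\right)\right) = \left(163410 - 240899\right) \left(-414371 + \left(\left(-89198\right) \left(- \frac{1}{129738}\right) + 292 \cdot \frac{1}{217878}\right)\right) = - 77489 \left(-414371 + \left(\frac{44599}{64869} + \frac{146}{108939}\right)\right) = - 77489 \left(-414371 + \frac{1622680445}{2355587997}\right) = \left(-77489\right) \left(- \frac{976085731224442}{2355587997}\right) = \frac{75635907226850786138}{2355587997}$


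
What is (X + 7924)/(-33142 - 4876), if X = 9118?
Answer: -8521/19009 ≈ -0.44826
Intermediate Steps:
(X + 7924)/(-33142 - 4876) = (9118 + 7924)/(-33142 - 4876) = 17042/(-38018) = 17042*(-1/38018) = -8521/19009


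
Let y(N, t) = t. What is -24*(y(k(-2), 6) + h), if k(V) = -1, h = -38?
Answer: 768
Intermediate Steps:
-24*(y(k(-2), 6) + h) = -24*(6 - 38) = -24*(-32) = 768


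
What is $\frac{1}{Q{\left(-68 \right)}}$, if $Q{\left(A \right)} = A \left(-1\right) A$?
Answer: $- \frac{1}{4624} \approx -0.00021626$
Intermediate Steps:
$Q{\left(A \right)} = - A^{2}$ ($Q{\left(A \right)} = - A A = - A^{2}$)
$\frac{1}{Q{\left(-68 \right)}} = \frac{1}{\left(-1\right) \left(-68\right)^{2}} = \frac{1}{\left(-1\right) 4624} = \frac{1}{-4624} = - \frac{1}{4624}$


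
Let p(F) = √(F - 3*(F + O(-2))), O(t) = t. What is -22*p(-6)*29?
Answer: -1914*√2 ≈ -2706.8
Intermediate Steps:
p(F) = √(6 - 2*F) (p(F) = √(F - 3*(F - 2)) = √(F - 3*(-2 + F)) = √(F + (6 - 3*F)) = √(6 - 2*F))
-22*p(-6)*29 = -22*√(6 - 2*(-6))*29 = -22*√(6 + 12)*29 = -66*√2*29 = -1914*√2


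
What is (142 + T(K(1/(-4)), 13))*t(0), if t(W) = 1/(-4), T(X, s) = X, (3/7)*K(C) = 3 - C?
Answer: -1795/48 ≈ -37.396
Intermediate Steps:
K(C) = 7 - 7*C/3 (K(C) = 7*(3 - C)/3 = 7 - 7*C/3)
t(W) = -¼
(142 + T(K(1/(-4)), 13))*t(0) = (142 + (7 - 7/3/(-4)))*(-¼) = (142 + (7 - 7/3*(-¼)))*(-¼) = (142 + (7 + 7/12))*(-¼) = (142 + 91/12)*(-¼) = (1795/12)*(-¼) = -1795/48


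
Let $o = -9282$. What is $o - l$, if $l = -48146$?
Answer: $38864$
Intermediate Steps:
$o - l = -9282 - -48146 = -9282 + 48146 = 38864$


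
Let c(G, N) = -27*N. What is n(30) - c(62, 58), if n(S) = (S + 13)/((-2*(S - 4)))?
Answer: 81389/52 ≈ 1565.2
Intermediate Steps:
n(S) = (13 + S)/(8 - 2*S) (n(S) = (13 + S)/((-2*(-4 + S))) = (13 + S)/(8 - 2*S))
n(30) - c(62, 58) = (-13 - 1*30)/(2*(-4 + 30)) - (-27)*58 = (½)*(-13 - 30)/26 - 1*(-1566) = (½)*(1/26)*(-43) + 1566 = -43/52 + 1566 = 81389/52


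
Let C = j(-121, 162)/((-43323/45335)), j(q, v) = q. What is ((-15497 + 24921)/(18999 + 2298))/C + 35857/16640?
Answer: 9023233278063/4180592049920 ≈ 2.1584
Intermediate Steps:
C = 5485535/43323 (C = -121/((-43323/45335)) = -121/((-43323*1/45335)) = -121/(-43323/45335) = -121*(-45335/43323) = 5485535/43323 ≈ 126.62)
((-15497 + 24921)/(18999 + 2298))/C + 35857/16640 = ((-15497 + 24921)/(18999 + 2298))/(5485535/43323) + 35857/16640 = (9424/21297)*(43323/5485535) + 35857*(1/16640) = (9424*(1/21297))*(43323/5485535) + 35857/16640 = (304/687)*(43323/5485535) + 35857/16640 = 4390064/1256187515 + 35857/16640 = 9023233278063/4180592049920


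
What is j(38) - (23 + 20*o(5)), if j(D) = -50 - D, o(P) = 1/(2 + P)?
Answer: -797/7 ≈ -113.86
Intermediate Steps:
j(38) - (23 + 20*o(5)) = (-50 - 1*38) - (23 + 20/(2 + 5)) = (-50 - 38) - (23 + 20/7) = -88 - (23 + 20*(1/7)) = -88 - (23 + 20/7) = -88 - 1*181/7 = -88 - 181/7 = -797/7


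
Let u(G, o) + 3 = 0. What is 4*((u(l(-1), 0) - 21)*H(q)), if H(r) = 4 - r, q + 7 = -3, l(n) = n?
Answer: -1344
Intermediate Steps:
u(G, o) = -3 (u(G, o) = -3 + 0 = -3)
q = -10 (q = -7 - 3 = -10)
4*((u(l(-1), 0) - 21)*H(q)) = 4*((-3 - 21)*(4 - 1*(-10))) = 4*(-24*(4 + 10)) = 4*(-24*14) = 4*(-336) = -1344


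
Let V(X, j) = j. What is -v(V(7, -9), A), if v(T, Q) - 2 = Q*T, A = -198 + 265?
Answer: 601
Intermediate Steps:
A = 67
v(T, Q) = 2 + Q*T
-v(V(7, -9), A) = -(2 + 67*(-9)) = -(2 - 603) = -1*(-601) = 601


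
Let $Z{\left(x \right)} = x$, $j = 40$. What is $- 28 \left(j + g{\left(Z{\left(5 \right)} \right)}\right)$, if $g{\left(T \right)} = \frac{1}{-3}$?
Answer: $- \frac{3332}{3} \approx -1110.7$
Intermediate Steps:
$g{\left(T \right)} = - \frac{1}{3}$
$- 28 \left(j + g{\left(Z{\left(5 \right)} \right)}\right) = - 28 \left(40 - \frac{1}{3}\right) = \left(-28\right) \frac{119}{3} = - \frac{3332}{3}$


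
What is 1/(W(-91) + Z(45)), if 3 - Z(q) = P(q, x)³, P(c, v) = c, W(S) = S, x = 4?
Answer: -1/91213 ≈ -1.0963e-5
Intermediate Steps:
Z(q) = 3 - q³
1/(W(-91) + Z(45)) = 1/(-91 + (3 - 1*45³)) = 1/(-91 + (3 - 1*91125)) = 1/(-91 + (3 - 91125)) = 1/(-91 - 91122) = 1/(-91213) = -1/91213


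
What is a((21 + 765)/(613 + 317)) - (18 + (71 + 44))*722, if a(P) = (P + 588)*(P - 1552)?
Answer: -24251219909/24025 ≈ -1.0094e+6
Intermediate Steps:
a(P) = (-1552 + P)*(588 + P) (a(P) = (588 + P)*(-1552 + P) = (-1552 + P)*(588 + P))
a((21 + 765)/(613 + 317)) - (18 + (71 + 44))*722 = (-912576 + ((21 + 765)/(613 + 317))**2 - 964*(21 + 765)/(613 + 317)) - (18 + (71 + 44))*722 = (-912576 + (786/930)**2 - 757704/930) - (18 + 115)*722 = (-912576 + (786*(1/930))**2 - 757704/930) - 133*722 = (-912576 + (131/155)**2 - 964*131/155) - 1*96026 = (-912576 + 17161/24025 - 126284/155) - 96026 = -21944195259/24025 - 96026 = -24251219909/24025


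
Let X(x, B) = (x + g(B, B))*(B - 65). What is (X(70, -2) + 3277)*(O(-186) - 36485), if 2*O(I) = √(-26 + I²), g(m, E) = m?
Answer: 46664315 - 1279*√34570/2 ≈ 4.6545e+7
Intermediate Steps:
X(x, B) = (-65 + B)*(B + x) (X(x, B) = (x + B)*(B - 65) = (B + x)*(-65 + B) = (-65 + B)*(B + x))
O(I) = √(-26 + I²)/2
(X(70, -2) + 3277)*(O(-186) - 36485) = (((-2)² - 65*(-2) - 65*70 - 2*70) + 3277)*(√(-26 + (-186)²)/2 - 36485) = ((4 + 130 - 4550 - 140) + 3277)*(√(-26 + 34596)/2 - 36485) = (-4556 + 3277)*(√34570/2 - 36485) = -1279*(-36485 + √34570/2) = 46664315 - 1279*√34570/2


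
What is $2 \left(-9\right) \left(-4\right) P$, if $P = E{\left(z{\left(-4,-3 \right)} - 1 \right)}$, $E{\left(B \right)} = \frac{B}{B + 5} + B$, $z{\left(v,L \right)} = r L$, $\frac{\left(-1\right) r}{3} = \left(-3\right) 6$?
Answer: $- \frac{921276}{79} \approx -11662.0$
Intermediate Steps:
$r = 54$ ($r = - 3 \left(\left(-3\right) 6\right) = \left(-3\right) \left(-18\right) = 54$)
$z{\left(v,L \right)} = 54 L$
$E{\left(B \right)} = B + \frac{B}{5 + B}$ ($E{\left(B \right)} = \frac{B}{5 + B} + B = B + \frac{B}{5 + B}$)
$P = - \frac{25591}{158}$ ($P = \frac{\left(54 \left(-3\right) - 1\right) \left(6 + \left(54 \left(-3\right) - 1\right)\right)}{5 + \left(54 \left(-3\right) - 1\right)} = \frac{\left(-162 - 1\right) \left(6 - 163\right)}{5 - 163} = - \frac{163 \left(6 - 163\right)}{5 - 163} = \left(-163\right) \frac{1}{-158} \left(-157\right) = \left(-163\right) \left(- \frac{1}{158}\right) \left(-157\right) = - \frac{25591}{158} \approx -161.97$)
$2 \left(-9\right) \left(-4\right) P = 2 \left(-9\right) \left(-4\right) \left(- \frac{25591}{158}\right) = \left(-18\right) \left(-4\right) \left(- \frac{25591}{158}\right) = 72 \left(- \frac{25591}{158}\right) = - \frac{921276}{79}$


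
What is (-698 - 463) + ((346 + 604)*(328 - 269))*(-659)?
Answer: -36938111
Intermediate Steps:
(-698 - 463) + ((346 + 604)*(328 - 269))*(-659) = -1161 + (950*59)*(-659) = -1161 + 56050*(-659) = -1161 - 36936950 = -36938111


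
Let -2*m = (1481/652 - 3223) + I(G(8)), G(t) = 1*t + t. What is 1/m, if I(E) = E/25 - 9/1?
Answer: 32600/52634143 ≈ 0.00061937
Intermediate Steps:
G(t) = 2*t (G(t) = t + t = 2*t)
I(E) = -9 + E/25 (I(E) = E*(1/25) - 9*1 = E/25 - 9 = -9 + E/25)
m = 52634143/32600 (m = -((1481/652 - 3223) + (-9 + (2*8)/25))/2 = -((1481*(1/652) - 3223) + (-9 + (1/25)*16))/2 = -((1481/652 - 3223) + (-9 + 16/25))/2 = -(-2099915/652 - 209/25)/2 = -½*(-52634143/16300) = 52634143/32600 ≈ 1614.5)
1/m = 1/(52634143/32600) = 32600/52634143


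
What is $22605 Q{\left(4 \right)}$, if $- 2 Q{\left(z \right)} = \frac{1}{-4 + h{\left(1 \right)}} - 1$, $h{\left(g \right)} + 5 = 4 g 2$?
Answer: $22605$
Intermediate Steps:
$h{\left(g \right)} = -5 + 8 g$ ($h{\left(g \right)} = -5 + 4 g 2 = -5 + 8 g$)
$Q{\left(z \right)} = 1$ ($Q{\left(z \right)} = - \frac{\frac{1}{-4 + \left(-5 + 8 \cdot 1\right)} - 1}{2} = - \frac{\frac{1}{-4 + \left(-5 + 8\right)} - 1}{2} = - \frac{\frac{1}{-4 + 3} - 1}{2} = - \frac{\frac{1}{-1} - 1}{2} = - \frac{-1 - 1}{2} = \left(- \frac{1}{2}\right) \left(-2\right) = 1$)
$22605 Q{\left(4 \right)} = 22605 \cdot 1 = 22605$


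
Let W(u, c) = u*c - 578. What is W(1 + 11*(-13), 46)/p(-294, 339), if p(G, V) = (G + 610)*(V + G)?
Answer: -1/2 ≈ -0.50000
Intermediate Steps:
W(u, c) = -578 + c*u (W(u, c) = c*u - 578 = -578 + c*u)
p(G, V) = (610 + G)*(G + V)
W(1 + 11*(-13), 46)/p(-294, 339) = (-578 + 46*(1 + 11*(-13)))/((-294)**2 + 610*(-294) + 610*339 - 294*339) = (-578 + 46*(1 - 143))/(86436 - 179340 + 206790 - 99666) = (-578 + 46*(-142))/14220 = (-578 - 6532)*(1/14220) = -7110*1/14220 = -1/2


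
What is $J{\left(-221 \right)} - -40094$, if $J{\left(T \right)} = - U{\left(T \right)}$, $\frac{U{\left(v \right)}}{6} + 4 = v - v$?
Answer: $40118$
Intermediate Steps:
$U{\left(v \right)} = -24$ ($U{\left(v \right)} = -24 + 6 \left(v - v\right) = -24 + 6 \cdot 0 = -24 + 0 = -24$)
$J{\left(T \right)} = 24$ ($J{\left(T \right)} = \left(-1\right) \left(-24\right) = 24$)
$J{\left(-221 \right)} - -40094 = 24 - -40094 = 24 + 40094 = 40118$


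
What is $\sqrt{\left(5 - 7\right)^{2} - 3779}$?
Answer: $5 i \sqrt{151} \approx 61.441 i$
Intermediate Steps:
$\sqrt{\left(5 - 7\right)^{2} - 3779} = \sqrt{\left(-2\right)^{2} - 3779} = \sqrt{4 - 3779} = \sqrt{-3775} = 5 i \sqrt{151}$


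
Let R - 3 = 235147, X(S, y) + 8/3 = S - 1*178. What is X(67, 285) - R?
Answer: -705791/3 ≈ -2.3526e+5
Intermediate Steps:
X(S, y) = -542/3 + S (X(S, y) = -8/3 + (S - 1*178) = -8/3 + (S - 178) = -8/3 + (-178 + S) = -542/3 + S)
R = 235150 (R = 3 + 235147 = 235150)
X(67, 285) - R = (-542/3 + 67) - 1*235150 = -341/3 - 235150 = -705791/3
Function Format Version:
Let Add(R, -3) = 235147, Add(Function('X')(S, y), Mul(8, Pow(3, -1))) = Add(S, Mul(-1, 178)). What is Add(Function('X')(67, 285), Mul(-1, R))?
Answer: Rational(-705791, 3) ≈ -2.3526e+5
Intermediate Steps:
Function('X')(S, y) = Add(Rational(-542, 3), S) (Function('X')(S, y) = Add(Rational(-8, 3), Add(S, Mul(-1, 178))) = Add(Rational(-8, 3), Add(S, -178)) = Add(Rational(-8, 3), Add(-178, S)) = Add(Rational(-542, 3), S))
R = 235150 (R = Add(3, 235147) = 235150)
Add(Function('X')(67, 285), Mul(-1, R)) = Add(Add(Rational(-542, 3), 67), Mul(-1, 235150)) = Add(Rational(-341, 3), -235150) = Rational(-705791, 3)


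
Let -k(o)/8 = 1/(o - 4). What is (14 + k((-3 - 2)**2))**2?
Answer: 81796/441 ≈ 185.48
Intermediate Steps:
k(o) = -8/(-4 + o) (k(o) = -8/(o - 4) = -8/(-4 + o))
(14 + k((-3 - 2)**2))**2 = (14 - 8/(-4 + (-3 - 2)**2))**2 = (14 - 8/(-4 + (-5)**2))**2 = (14 - 8/(-4 + 25))**2 = (14 - 8/21)**2 = (286/21)**2 = 81796/441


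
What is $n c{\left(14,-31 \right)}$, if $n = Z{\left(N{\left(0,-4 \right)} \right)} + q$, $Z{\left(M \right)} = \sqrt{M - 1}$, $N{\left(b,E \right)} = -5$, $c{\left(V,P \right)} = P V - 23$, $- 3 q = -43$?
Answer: $- \frac{19651}{3} - 457 i \sqrt{6} \approx -6550.3 - 1119.4 i$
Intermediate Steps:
$q = \frac{43}{3}$ ($q = \left(- \frac{1}{3}\right) \left(-43\right) = \frac{43}{3} \approx 14.333$)
$c{\left(V,P \right)} = -23 + P V$
$Z{\left(M \right)} = \sqrt{-1 + M}$
$n = \frac{43}{3} + i \sqrt{6}$ ($n = \sqrt{-1 - 5} + \frac{43}{3} = \sqrt{-6} + \frac{43}{3} = i \sqrt{6} + \frac{43}{3} = \frac{43}{3} + i \sqrt{6} \approx 14.333 + 2.4495 i$)
$n c{\left(14,-31 \right)} = \left(\frac{43}{3} + i \sqrt{6}\right) \left(-23 - 434\right) = \left(\frac{43}{3} + i \sqrt{6}\right) \left(-457\right) = - \frac{19651}{3} - 457 i \sqrt{6}$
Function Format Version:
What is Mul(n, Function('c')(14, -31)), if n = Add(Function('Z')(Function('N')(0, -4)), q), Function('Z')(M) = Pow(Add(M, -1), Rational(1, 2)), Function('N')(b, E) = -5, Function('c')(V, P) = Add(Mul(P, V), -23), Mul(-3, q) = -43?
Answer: Add(Rational(-19651, 3), Mul(-457, I, Pow(6, Rational(1, 2)))) ≈ Add(-6550.3, Mul(-1119.4, I))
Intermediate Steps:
q = Rational(43, 3) (q = Mul(Rational(-1, 3), -43) = Rational(43, 3) ≈ 14.333)
Function('c')(V, P) = Add(-23, Mul(P, V))
Function('Z')(M) = Pow(Add(-1, M), Rational(1, 2))
n = Add(Rational(43, 3), Mul(I, Pow(6, Rational(1, 2)))) (n = Add(Pow(Add(-1, -5), Rational(1, 2)), Rational(43, 3)) = Add(Pow(-6, Rational(1, 2)), Rational(43, 3)) = Add(Mul(I, Pow(6, Rational(1, 2))), Rational(43, 3)) = Add(Rational(43, 3), Mul(I, Pow(6, Rational(1, 2)))) ≈ Add(14.333, Mul(2.4495, I)))
Mul(n, Function('c')(14, -31)) = Mul(Add(Rational(43, 3), Mul(I, Pow(6, Rational(1, 2)))), Add(-23, Mul(-31, 14))) = Mul(Add(Rational(43, 3), Mul(I, Pow(6, Rational(1, 2)))), Add(-23, -434)) = Mul(Add(Rational(43, 3), Mul(I, Pow(6, Rational(1, 2)))), -457) = Add(Rational(-19651, 3), Mul(-457, I, Pow(6, Rational(1, 2))))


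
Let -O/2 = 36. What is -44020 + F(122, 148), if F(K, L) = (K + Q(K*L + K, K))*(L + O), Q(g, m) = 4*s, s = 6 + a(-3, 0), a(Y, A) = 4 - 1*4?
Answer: -32924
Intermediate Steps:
O = -72 (O = -2*36 = -72)
a(Y, A) = 0 (a(Y, A) = 4 - 4 = 0)
s = 6 (s = 6 + 0 = 6)
Q(g, m) = 24 (Q(g, m) = 4*6 = 24)
F(K, L) = (-72 + L)*(24 + K) (F(K, L) = (K + 24)*(L - 72) = (24 + K)*(-72 + L) = (-72 + L)*(24 + K))
-44020 + F(122, 148) = -44020 + (-1728 - 72*122 + 24*148 + 122*148) = -44020 + (-1728 - 8784 + 3552 + 18056) = -44020 + 11096 = -32924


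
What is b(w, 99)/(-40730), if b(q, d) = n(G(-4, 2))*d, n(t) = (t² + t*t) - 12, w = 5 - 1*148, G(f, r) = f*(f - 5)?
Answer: -25542/4073 ≈ -6.2710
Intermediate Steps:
G(f, r) = f*(-5 + f)
w = -143 (w = 5 - 148 = -143)
n(t) = -12 + 2*t² (n(t) = (t² + t²) - 12 = 2*t² - 12 = -12 + 2*t²)
b(q, d) = 2580*d (b(q, d) = (-12 + 2*(-4*(-5 - 4))²)*d = (-12 + 2*(-4*(-9))²)*d = (-12 + 2*36²)*d = (-12 + 2*1296)*d = (-12 + 2592)*d = 2580*d)
b(w, 99)/(-40730) = (2580*99)/(-40730) = 255420*(-1/40730) = -25542/4073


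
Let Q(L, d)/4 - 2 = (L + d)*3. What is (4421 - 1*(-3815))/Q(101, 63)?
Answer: 2059/494 ≈ 4.1680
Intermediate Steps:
Q(L, d) = 8 + 12*L + 12*d (Q(L, d) = 8 + 4*((L + d)*3) = 8 + 4*(3*L + 3*d) = 8 + (12*L + 12*d) = 8 + 12*L + 12*d)
(4421 - 1*(-3815))/Q(101, 63) = (4421 - 1*(-3815))/(8 + 12*101 + 12*63) = (4421 + 3815)/(8 + 1212 + 756) = 8236/1976 = 8236*(1/1976) = 2059/494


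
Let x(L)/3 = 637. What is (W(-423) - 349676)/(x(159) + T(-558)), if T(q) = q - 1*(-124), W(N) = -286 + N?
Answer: -50055/211 ≈ -237.23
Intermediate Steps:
x(L) = 1911 (x(L) = 3*637 = 1911)
T(q) = 124 + q (T(q) = q + 124 = 124 + q)
(W(-423) - 349676)/(x(159) + T(-558)) = ((-286 - 423) - 349676)/(1911 + (124 - 558)) = (-709 - 349676)/(1911 - 434) = -350385/1477 = -350385*1/1477 = -50055/211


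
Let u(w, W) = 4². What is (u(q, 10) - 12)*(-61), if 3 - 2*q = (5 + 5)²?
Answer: -244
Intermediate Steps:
q = -97/2 (q = 3/2 - (5 + 5)²/2 = 3/2 - ½*10² = 3/2 - ½*100 = 3/2 - 50 = -97/2 ≈ -48.500)
u(w, W) = 16
(u(q, 10) - 12)*(-61) = (16 - 12)*(-61) = 4*(-61) = -244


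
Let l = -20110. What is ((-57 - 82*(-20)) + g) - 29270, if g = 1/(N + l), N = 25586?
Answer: -151614011/5476 ≈ -27687.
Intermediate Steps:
g = 1/5476 (g = 1/(25586 - 20110) = 1/5476 ≈ 0.00018262)
((-57 - 82*(-20)) + g) - 29270 = ((-57 - 82*(-20)) + 1/5476) - 29270 = ((-57 + 1640) + 1/5476) - 29270 = (1583 + 1/5476) - 29270 = 8668509/5476 - 29270 = -151614011/5476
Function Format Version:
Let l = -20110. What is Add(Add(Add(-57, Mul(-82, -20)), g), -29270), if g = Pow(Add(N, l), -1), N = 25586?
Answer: Rational(-151614011, 5476) ≈ -27687.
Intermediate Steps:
g = Rational(1, 5476) (g = Pow(Add(25586, -20110), -1) = Pow(5476, -1) = Rational(1, 5476) ≈ 0.00018262)
Add(Add(Add(-57, Mul(-82, -20)), g), -29270) = Add(Add(Add(-57, Mul(-82, -20)), Rational(1, 5476)), -29270) = Add(Add(Add(-57, 1640), Rational(1, 5476)), -29270) = Add(Add(1583, Rational(1, 5476)), -29270) = Add(Rational(8668509, 5476), -29270) = Rational(-151614011, 5476)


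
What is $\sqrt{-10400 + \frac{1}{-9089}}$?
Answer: $\frac{i \sqrt{859143187489}}{9089} \approx 101.98 i$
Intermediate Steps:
$\sqrt{-10400 + \frac{1}{-9089}} = \sqrt{-10400 - \frac{1}{9089}} = \sqrt{- \frac{94525601}{9089}} = \frac{i \sqrt{859143187489}}{9089}$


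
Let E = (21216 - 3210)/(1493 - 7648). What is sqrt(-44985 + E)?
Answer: I*sqrt(1704323691555)/6155 ≈ 212.1*I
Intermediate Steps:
E = -18006/6155 (E = 18006/(-6155) = 18006*(-1/6155) = -18006/6155 ≈ -2.9254)
sqrt(-44985 + E) = sqrt(-44985 - 18006/6155) = sqrt(-276900681/6155) = I*sqrt(1704323691555)/6155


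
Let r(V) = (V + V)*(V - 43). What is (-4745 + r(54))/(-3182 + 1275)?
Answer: 3557/1907 ≈ 1.8652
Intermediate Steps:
r(V) = 2*V*(-43 + V) (r(V) = (2*V)*(-43 + V) = 2*V*(-43 + V))
(-4745 + r(54))/(-3182 + 1275) = (-4745 + 2*54*(-43 + 54))/(-3182 + 1275) = (-4745 + 2*54*11)/(-1907) = (-4745 + 1188)*(-1/1907) = -3557*(-1/1907) = 3557/1907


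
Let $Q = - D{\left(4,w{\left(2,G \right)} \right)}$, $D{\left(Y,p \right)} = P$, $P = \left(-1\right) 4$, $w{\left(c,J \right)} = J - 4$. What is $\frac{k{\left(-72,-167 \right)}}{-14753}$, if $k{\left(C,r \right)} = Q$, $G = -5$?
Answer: $- \frac{4}{14753} \approx -0.00027113$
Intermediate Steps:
$w{\left(c,J \right)} = -4 + J$ ($w{\left(c,J \right)} = J - 4 = -4 + J$)
$P = -4$
$D{\left(Y,p \right)} = -4$
$Q = 4$ ($Q = \left(-1\right) \left(-4\right) = 4$)
$k{\left(C,r \right)} = 4$
$\frac{k{\left(-72,-167 \right)}}{-14753} = \frac{4}{-14753} = 4 \left(- \frac{1}{14753}\right) = - \frac{4}{14753}$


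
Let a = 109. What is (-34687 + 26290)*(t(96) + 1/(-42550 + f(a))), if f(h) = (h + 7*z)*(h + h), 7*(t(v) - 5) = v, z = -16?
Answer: -6789234807/43204 ≈ -1.5714e+5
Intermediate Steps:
t(v) = 5 + v/7
f(h) = 2*h*(-112 + h) (f(h) = (h + 7*(-16))*(h + h) = (h - 112)*(2*h) = (-112 + h)*(2*h) = 2*h*(-112 + h))
(-34687 + 26290)*(t(96) + 1/(-42550 + f(a))) = (-34687 + 26290)*((5 + (⅐)*96) + 1/(-42550 + 2*109*(-112 + 109))) = -8397*((5 + 96/7) + 1/(-42550 + 2*109*(-3))) = -8397*(131/7 + 1/(-42550 - 654)) = -8397*(131/7 + 1/(-43204)) = -8397*(131/7 - 1/43204) = -8397*808531/43204 = -6789234807/43204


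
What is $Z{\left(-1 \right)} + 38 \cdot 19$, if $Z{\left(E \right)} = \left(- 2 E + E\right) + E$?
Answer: $722$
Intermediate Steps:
$Z{\left(E \right)} = 0$ ($Z{\left(E \right)} = - E + E = 0$)
$Z{\left(-1 \right)} + 38 \cdot 19 = 0 + 38 \cdot 19 = 0 + 722 = 722$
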